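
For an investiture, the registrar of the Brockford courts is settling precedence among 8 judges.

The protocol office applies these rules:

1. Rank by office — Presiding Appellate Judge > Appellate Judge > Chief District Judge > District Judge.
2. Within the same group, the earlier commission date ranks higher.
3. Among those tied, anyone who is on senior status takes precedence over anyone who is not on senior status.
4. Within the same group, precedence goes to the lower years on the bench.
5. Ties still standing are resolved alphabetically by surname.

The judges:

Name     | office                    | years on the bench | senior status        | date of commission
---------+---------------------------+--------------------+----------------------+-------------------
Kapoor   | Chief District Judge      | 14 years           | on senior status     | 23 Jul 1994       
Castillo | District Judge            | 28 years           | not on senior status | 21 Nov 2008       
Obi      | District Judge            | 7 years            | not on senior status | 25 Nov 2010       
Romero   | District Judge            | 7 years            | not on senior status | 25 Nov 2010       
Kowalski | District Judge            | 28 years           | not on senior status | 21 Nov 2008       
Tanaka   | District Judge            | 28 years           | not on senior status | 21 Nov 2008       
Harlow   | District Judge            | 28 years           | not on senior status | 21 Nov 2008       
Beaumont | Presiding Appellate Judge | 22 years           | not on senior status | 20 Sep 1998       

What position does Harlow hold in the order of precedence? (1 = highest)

4

By office: Beaumont (Presiding Appellate Judge); then Kapoor (Chief District Judge); then Castillo, Harlow, Kowalski, Tanaka, Obi and Romero (District Judge).
Among Castillo, Harlow, Kowalski, Tanaka, Obi and Romero, by date of commission (earlier first): Castillo, Harlow, Kowalski and Tanaka (21 Nov 2008) before Obi and Romero (25 Nov 2010).
Castillo, Harlow, Kowalski and Tanaka are each not on senior status, so the next rule applies.
Castillo, Harlow, Kowalski and Tanaka all have years on the bench 28 years, so the next rule applies.
Among Castillo, Harlow, Kowalski and Tanaka, alphabetically by surname: Castillo before Harlow before Kowalski before Tanaka.
Obi and Romero are each not on senior status, so the next rule applies.
Obi and Romero both have years on the bench 7 years, so the next rule applies.
Among Obi and Romero, alphabetically by surname: Obi before Romero.
Order: Beaumont, Kapoor, Castillo, Harlow, Kowalski, Tanaka, Obi, Romero. So position 4.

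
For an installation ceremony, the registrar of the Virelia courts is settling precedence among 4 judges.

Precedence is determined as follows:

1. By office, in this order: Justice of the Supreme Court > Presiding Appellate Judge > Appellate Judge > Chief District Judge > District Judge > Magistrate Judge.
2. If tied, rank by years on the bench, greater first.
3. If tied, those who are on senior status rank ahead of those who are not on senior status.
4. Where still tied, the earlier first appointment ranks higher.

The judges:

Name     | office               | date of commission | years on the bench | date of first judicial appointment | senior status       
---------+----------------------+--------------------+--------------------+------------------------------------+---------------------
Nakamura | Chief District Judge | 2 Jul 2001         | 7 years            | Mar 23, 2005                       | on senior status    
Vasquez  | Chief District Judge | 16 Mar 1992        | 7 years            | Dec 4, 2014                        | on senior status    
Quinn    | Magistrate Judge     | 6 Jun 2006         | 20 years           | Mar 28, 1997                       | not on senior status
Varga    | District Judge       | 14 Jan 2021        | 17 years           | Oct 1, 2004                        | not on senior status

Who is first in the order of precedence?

By office: Nakamura and Vasquez (Chief District Judge); then Varga (District Judge); then Quinn (Magistrate Judge).
Nakamura and Vasquez both have years on the bench 7 years, so the next rule applies.
Nakamura and Vasquez are each on senior status, so the next rule applies.
Among Nakamura and Vasquez, by date of first judicial appointment (earlier first): Nakamura (Mar 23, 2005) before Vasquez (Dec 4, 2014).
Order: Nakamura, Vasquez, Varga, Quinn.

Nakamura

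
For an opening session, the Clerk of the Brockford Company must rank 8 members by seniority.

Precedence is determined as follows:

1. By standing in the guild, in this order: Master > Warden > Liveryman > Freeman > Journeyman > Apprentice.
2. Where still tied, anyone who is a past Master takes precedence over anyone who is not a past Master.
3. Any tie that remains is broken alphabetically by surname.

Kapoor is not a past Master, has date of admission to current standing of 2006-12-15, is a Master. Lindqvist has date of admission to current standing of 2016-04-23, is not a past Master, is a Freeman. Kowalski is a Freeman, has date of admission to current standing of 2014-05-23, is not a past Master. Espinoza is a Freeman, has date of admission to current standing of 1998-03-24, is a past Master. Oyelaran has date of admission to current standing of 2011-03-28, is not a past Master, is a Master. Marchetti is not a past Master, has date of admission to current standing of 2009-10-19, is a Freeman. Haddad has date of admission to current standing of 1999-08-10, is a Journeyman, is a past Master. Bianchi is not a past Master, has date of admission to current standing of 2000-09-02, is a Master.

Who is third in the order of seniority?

By standing in the guild: Bianchi, Kapoor and Oyelaran (Master); then Espinoza, Kowalski, Lindqvist and Marchetti (Freeman); then Haddad (Journeyman).
Bianchi, Kapoor and Oyelaran are each not a past Master, so the next rule applies.
Among Bianchi, Kapoor and Oyelaran, alphabetically by surname: Bianchi before Kapoor before Oyelaran.
Among Espinoza, Kowalski, Lindqvist and Marchetti, a past Master before not a past Master: Espinoza (a past Master) before Kowalski, Lindqvist and Marchetti (not a past Master).
Among Kowalski, Lindqvist and Marchetti, alphabetically by surname: Kowalski before Lindqvist before Marchetti.
Order: Bianchi, Kapoor, Oyelaran, Espinoza, Kowalski, Lindqvist, Marchetti, Haddad.

Oyelaran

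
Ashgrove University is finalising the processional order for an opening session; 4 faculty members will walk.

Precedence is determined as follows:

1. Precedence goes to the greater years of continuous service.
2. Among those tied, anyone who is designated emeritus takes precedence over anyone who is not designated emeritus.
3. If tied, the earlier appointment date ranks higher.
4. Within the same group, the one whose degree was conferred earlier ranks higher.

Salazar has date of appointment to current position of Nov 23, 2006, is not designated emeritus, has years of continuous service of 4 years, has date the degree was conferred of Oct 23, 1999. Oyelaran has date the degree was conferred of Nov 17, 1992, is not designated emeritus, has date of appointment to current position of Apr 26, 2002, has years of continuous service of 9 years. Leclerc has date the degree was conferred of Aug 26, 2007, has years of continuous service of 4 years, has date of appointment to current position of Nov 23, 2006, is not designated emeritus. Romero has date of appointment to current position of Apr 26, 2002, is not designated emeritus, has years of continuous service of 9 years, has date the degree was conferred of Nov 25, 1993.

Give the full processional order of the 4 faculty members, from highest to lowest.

By years of continuous service (higher first): Oyelaran and Romero (both 9 years); then Salazar and Leclerc (both 4 years).
Oyelaran and Romero are each not designated emeritus, so the next rule applies.
Oyelaran and Romero both have date of appointment to current position Apr 26, 2002, so the next rule applies.
Among Oyelaran and Romero, by date the degree was conferred (earlier first): Oyelaran (Nov 17, 1992) before Romero (Nov 25, 1993).
Salazar and Leclerc are each not designated emeritus, so the next rule applies.
Salazar and Leclerc both have date of appointment to current position Nov 23, 2006, so the next rule applies.
Among Salazar and Leclerc, by date the degree was conferred (earlier first): Salazar (Oct 23, 1999) before Leclerc (Aug 26, 2007).
Full order: Oyelaran, Romero, Salazar, Leclerc.

Oyelaran, Romero, Salazar, Leclerc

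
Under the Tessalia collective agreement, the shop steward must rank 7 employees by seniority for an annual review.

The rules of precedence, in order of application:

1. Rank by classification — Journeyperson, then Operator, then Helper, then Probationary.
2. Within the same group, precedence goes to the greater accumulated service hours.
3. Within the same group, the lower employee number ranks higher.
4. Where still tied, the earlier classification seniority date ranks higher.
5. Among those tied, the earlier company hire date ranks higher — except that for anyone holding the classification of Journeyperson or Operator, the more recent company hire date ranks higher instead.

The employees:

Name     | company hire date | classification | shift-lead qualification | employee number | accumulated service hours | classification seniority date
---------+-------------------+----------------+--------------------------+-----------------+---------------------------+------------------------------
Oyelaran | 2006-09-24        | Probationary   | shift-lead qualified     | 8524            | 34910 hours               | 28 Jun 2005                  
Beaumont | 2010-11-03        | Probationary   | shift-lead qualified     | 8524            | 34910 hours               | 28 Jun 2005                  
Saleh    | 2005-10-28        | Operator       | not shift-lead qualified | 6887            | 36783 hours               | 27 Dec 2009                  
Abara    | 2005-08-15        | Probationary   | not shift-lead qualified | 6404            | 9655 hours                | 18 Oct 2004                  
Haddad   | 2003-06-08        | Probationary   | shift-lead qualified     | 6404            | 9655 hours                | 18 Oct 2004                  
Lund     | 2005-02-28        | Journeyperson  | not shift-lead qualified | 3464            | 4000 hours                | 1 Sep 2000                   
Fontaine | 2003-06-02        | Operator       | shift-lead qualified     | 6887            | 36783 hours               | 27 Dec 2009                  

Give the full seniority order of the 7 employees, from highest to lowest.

Lund, Saleh, Fontaine, Oyelaran, Beaumont, Haddad, Abara

By classification: Lund (Journeyperson); then Saleh and Fontaine (Operator); then Oyelaran, Beaumont, Haddad and Abara (Probationary).
Saleh and Fontaine both have accumulated service hours 36783 hours, so the next rule applies.
Saleh and Fontaine both have employee number 6887, so the next rule applies.
Saleh and Fontaine both have classification seniority date 27 Dec 2009, so the next rule applies.
Among Saleh and Fontaine, by company hire date (later first) (reversed rule for this group): Saleh (2005-10-28) before Fontaine (2003-06-02).
Among Oyelaran, Beaumont, Haddad and Abara, by accumulated service hours (higher first): Oyelaran and Beaumont (34910 hours) before Haddad and Abara (9655 hours).
Oyelaran and Beaumont both have employee number 8524, so the next rule applies.
Oyelaran and Beaumont both have classification seniority date 28 Jun 2005, so the next rule applies.
Among Oyelaran and Beaumont, by company hire date (earlier first): Oyelaran (2006-09-24) before Beaumont (2010-11-03).
Haddad and Abara both have employee number 6404, so the next rule applies.
Haddad and Abara both have classification seniority date 18 Oct 2004, so the next rule applies.
Among Haddad and Abara, by company hire date (earlier first): Haddad (2003-06-08) before Abara (2005-08-15).
Full order: Lund, Saleh, Fontaine, Oyelaran, Beaumont, Haddad, Abara.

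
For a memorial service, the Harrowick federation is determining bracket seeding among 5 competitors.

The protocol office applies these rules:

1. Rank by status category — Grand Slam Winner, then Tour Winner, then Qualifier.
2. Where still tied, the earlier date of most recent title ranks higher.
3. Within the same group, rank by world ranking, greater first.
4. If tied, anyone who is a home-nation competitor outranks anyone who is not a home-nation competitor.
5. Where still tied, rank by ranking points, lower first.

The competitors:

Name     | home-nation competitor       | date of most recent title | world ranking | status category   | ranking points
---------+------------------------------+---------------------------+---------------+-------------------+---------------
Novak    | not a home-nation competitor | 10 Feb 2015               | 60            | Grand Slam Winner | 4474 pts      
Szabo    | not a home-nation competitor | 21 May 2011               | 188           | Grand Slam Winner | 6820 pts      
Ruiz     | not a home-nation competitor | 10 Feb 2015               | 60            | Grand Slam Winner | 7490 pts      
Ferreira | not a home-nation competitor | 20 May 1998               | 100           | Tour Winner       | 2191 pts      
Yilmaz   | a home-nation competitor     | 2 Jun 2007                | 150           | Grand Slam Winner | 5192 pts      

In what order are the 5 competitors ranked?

Yilmaz, Szabo, Novak, Ruiz, Ferreira

By status category: Yilmaz, Szabo, Novak and Ruiz (Grand Slam Winner); then Ferreira (Tour Winner).
Among Yilmaz, Szabo, Novak and Ruiz, by date of most recent title (earlier first): Yilmaz (2 Jun 2007) before Szabo (21 May 2011) before Novak and Ruiz (10 Feb 2015).
Novak and Ruiz both have world ranking 60, so the next rule applies.
Novak and Ruiz are each not a home-nation competitor, so the next rule applies.
Among Novak and Ruiz, by ranking points (lower first): Novak (4474 pts) before Ruiz (7490 pts).
Full order: Yilmaz, Szabo, Novak, Ruiz, Ferreira.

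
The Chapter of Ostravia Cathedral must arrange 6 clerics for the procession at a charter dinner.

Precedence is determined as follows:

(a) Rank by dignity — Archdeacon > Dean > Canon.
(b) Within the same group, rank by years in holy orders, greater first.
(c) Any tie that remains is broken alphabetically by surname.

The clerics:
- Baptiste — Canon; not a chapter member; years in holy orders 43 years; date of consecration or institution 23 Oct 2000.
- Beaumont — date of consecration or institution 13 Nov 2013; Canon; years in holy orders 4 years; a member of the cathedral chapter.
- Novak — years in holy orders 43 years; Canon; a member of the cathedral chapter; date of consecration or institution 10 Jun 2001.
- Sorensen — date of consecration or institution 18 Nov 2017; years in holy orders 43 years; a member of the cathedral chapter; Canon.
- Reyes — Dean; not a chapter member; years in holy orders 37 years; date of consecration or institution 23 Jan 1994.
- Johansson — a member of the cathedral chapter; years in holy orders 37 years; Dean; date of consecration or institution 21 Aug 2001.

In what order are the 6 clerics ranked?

Johansson, Reyes, Baptiste, Novak, Sorensen, Beaumont

By dignity: Johansson and Reyes (Dean); then Baptiste, Novak, Sorensen and Beaumont (Canon).
Johansson and Reyes both have years in holy orders 37 years, so the next rule applies.
Among Johansson and Reyes, alphabetically by surname: Johansson before Reyes.
Among Baptiste, Novak, Sorensen and Beaumont, by years in holy orders (higher first): Baptiste, Novak and Sorensen (43 years) before Beaumont (4 years).
Among Baptiste, Novak and Sorensen, alphabetically by surname: Baptiste before Novak before Sorensen.
Full order: Johansson, Reyes, Baptiste, Novak, Sorensen, Beaumont.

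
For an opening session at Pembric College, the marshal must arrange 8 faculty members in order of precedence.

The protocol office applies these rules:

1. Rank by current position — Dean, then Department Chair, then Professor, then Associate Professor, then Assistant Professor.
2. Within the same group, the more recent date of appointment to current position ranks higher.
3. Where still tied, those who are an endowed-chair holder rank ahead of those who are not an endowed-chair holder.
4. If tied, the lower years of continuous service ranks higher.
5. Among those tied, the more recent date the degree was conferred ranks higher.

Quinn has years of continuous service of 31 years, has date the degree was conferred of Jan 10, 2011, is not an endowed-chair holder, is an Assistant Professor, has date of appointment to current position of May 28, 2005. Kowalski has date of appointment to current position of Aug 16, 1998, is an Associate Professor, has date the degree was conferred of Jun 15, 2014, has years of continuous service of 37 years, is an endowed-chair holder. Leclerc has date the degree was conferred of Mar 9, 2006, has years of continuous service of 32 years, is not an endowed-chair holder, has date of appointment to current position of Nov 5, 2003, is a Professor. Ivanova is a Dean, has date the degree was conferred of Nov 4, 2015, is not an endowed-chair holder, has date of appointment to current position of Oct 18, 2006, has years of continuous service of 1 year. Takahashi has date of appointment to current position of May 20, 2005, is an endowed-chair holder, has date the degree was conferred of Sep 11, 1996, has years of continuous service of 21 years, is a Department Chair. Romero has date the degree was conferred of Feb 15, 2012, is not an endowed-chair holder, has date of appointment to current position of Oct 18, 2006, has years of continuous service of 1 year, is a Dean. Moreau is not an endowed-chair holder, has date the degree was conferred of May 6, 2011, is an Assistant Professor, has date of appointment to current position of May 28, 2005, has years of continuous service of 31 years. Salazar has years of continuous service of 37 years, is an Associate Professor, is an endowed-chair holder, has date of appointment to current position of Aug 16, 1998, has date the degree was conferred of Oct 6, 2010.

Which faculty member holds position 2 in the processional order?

By current position: Ivanova and Romero (Dean); then Takahashi (Department Chair); then Leclerc (Professor); then Kowalski and Salazar (Associate Professor); then Moreau and Quinn (Assistant Professor).
Ivanova and Romero both have date of appointment to current position Oct 18, 2006, so the next rule applies.
Ivanova and Romero are each not an endowed-chair holder, so the next rule applies.
Ivanova and Romero both have years of continuous service 1 year, so the next rule applies.
Among Ivanova and Romero, by date the degree was conferred (later first): Ivanova (Nov 4, 2015) before Romero (Feb 15, 2012).
Kowalski and Salazar both have date of appointment to current position Aug 16, 1998, so the next rule applies.
Kowalski and Salazar are each an endowed-chair holder, so the next rule applies.
Kowalski and Salazar both have years of continuous service 37 years, so the next rule applies.
Among Kowalski and Salazar, by date the degree was conferred (later first): Kowalski (Jun 15, 2014) before Salazar (Oct 6, 2010).
Moreau and Quinn both have date of appointment to current position May 28, 2005, so the next rule applies.
Moreau and Quinn are each not an endowed-chair holder, so the next rule applies.
Moreau and Quinn both have years of continuous service 31 years, so the next rule applies.
Among Moreau and Quinn, by date the degree was conferred (later first): Moreau (May 6, 2011) before Quinn (Jan 10, 2011).
Order: Ivanova, Romero, Takahashi, Leclerc, Kowalski, Salazar, Moreau, Quinn.

Romero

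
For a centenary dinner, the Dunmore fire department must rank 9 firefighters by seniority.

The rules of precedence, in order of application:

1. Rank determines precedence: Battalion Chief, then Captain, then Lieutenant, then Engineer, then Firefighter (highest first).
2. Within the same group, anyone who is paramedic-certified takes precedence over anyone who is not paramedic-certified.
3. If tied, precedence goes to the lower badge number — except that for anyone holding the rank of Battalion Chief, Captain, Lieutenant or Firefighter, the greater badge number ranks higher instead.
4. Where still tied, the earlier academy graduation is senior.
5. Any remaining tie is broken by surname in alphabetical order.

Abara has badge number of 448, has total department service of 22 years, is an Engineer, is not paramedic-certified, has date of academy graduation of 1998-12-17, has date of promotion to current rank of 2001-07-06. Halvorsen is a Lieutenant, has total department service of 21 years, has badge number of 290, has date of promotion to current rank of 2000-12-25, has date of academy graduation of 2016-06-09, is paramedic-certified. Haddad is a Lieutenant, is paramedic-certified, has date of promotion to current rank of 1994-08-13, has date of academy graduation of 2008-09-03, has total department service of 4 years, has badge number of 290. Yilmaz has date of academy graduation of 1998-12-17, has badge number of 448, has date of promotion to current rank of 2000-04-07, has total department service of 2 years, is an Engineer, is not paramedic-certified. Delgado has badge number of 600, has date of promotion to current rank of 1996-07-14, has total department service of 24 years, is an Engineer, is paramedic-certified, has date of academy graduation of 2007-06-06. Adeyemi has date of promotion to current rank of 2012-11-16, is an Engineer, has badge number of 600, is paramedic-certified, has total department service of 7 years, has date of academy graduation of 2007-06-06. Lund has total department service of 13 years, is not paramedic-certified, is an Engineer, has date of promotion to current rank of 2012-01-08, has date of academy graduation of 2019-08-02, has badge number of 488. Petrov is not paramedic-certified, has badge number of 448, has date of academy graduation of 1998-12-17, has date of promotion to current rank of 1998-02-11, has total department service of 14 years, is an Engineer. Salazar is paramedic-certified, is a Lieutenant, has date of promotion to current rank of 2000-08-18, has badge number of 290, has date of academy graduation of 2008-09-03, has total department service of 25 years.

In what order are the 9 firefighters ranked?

By rank: Haddad, Salazar and Halvorsen (Lieutenant); then Adeyemi, Delgado, Abara, Petrov, Yilmaz and Lund (Engineer).
Haddad, Salazar and Halvorsen are each paramedic-certified, so the next rule applies.
Haddad, Salazar and Halvorsen all have badge number 290, so the next rule applies.
Among Haddad, Salazar and Halvorsen, by date of academy graduation (earlier first): Haddad and Salazar (2008-09-03) before Halvorsen (2016-06-09).
Among Haddad and Salazar, alphabetically by surname: Haddad before Salazar.
Among Adeyemi, Delgado, Abara, Petrov, Yilmaz and Lund, paramedic-certified before not paramedic-certified: Adeyemi and Delgado (paramedic-certified) before Abara, Petrov, Yilmaz and Lund (not paramedic-certified).
Adeyemi and Delgado both have badge number 600, so the next rule applies.
Adeyemi and Delgado both have date of academy graduation 2007-06-06, so the next rule applies.
Among Adeyemi and Delgado, alphabetically by surname: Adeyemi before Delgado.
Among Abara, Petrov, Yilmaz and Lund, by badge number (lower first): Abara, Petrov and Yilmaz (448) before Lund (488).
Abara, Petrov and Yilmaz all have date of academy graduation 1998-12-17, so the next rule applies.
Among Abara, Petrov and Yilmaz, alphabetically by surname: Abara before Petrov before Yilmaz.
Full order: Haddad, Salazar, Halvorsen, Adeyemi, Delgado, Abara, Petrov, Yilmaz, Lund.

Haddad, Salazar, Halvorsen, Adeyemi, Delgado, Abara, Petrov, Yilmaz, Lund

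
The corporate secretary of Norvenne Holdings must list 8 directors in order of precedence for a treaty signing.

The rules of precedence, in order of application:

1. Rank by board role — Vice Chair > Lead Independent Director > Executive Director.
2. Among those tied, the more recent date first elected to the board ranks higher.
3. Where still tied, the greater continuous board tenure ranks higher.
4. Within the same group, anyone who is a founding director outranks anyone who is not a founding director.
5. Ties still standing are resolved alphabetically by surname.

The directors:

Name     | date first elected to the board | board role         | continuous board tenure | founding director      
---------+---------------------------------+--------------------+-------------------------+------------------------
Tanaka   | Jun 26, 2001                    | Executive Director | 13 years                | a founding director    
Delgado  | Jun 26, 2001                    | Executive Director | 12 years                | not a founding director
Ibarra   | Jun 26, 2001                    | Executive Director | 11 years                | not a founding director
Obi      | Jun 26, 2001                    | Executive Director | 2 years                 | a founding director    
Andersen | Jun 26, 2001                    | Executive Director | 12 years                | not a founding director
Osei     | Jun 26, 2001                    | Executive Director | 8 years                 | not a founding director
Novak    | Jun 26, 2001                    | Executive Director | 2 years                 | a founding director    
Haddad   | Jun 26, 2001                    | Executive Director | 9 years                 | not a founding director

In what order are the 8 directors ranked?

Tanaka, Andersen, Delgado, Ibarra, Haddad, Osei, Novak, Obi

By board role: Tanaka, Andersen, Delgado, Ibarra, Haddad, Osei, Novak and Obi (Executive Director).
Tanaka, Andersen, Delgado, Ibarra, Haddad, Osei, Novak and Obi all have date first elected to the board Jun 26, 2001, so the next rule applies.
Among Tanaka, Andersen, Delgado, Ibarra, Haddad, Osei, Novak and Obi, by continuous board tenure (higher first): Tanaka (13 years) before Andersen and Delgado (12 years) before Ibarra (11 years) before Haddad (9 years) before Osei (8 years) before Novak and Obi (2 years).
Andersen and Delgado are each not a founding director, so the next rule applies.
Among Andersen and Delgado, alphabetically by surname: Andersen before Delgado.
Novak and Obi are each a founding director, so the next rule applies.
Among Novak and Obi, alphabetically by surname: Novak before Obi.
Full order: Tanaka, Andersen, Delgado, Ibarra, Haddad, Osei, Novak, Obi.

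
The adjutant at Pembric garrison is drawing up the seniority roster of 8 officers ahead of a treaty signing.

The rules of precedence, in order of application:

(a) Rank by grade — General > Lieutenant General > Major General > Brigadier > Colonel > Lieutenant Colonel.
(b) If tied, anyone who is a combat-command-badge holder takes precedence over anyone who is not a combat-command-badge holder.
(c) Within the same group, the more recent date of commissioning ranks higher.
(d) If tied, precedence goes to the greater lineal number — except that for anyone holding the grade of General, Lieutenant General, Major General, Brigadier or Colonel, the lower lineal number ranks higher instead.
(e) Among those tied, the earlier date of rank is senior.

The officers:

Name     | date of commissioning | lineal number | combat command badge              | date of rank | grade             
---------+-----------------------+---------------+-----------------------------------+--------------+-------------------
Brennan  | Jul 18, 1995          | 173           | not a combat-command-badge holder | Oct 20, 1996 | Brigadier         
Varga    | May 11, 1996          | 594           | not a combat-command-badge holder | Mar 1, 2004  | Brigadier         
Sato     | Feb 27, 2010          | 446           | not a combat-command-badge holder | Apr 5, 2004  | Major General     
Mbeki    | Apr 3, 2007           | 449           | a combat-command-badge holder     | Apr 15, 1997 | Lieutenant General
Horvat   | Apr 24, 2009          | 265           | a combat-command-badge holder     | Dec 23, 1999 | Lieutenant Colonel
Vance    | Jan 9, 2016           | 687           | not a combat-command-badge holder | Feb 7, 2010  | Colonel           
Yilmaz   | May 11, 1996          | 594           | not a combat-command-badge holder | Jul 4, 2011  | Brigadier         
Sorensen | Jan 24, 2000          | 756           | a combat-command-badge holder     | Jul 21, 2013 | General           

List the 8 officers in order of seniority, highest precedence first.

Sorensen, Mbeki, Sato, Varga, Yilmaz, Brennan, Vance, Horvat

By grade: Sorensen (General); then Mbeki (Lieutenant General); then Sato (Major General); then Varga, Yilmaz and Brennan (Brigadier); then Vance (Colonel); then Horvat (Lieutenant Colonel).
Varga, Yilmaz and Brennan are each not a combat-command-badge holder, so the next rule applies.
Among Varga, Yilmaz and Brennan, by date of commissioning (later first): Varga and Yilmaz (May 11, 1996) before Brennan (Jul 18, 1995).
Varga and Yilmaz both have lineal number 594, so the next rule applies.
Among Varga and Yilmaz, by date of rank (earlier first): Varga (Mar 1, 2004) before Yilmaz (Jul 4, 2011).
Full order: Sorensen, Mbeki, Sato, Varga, Yilmaz, Brennan, Vance, Horvat.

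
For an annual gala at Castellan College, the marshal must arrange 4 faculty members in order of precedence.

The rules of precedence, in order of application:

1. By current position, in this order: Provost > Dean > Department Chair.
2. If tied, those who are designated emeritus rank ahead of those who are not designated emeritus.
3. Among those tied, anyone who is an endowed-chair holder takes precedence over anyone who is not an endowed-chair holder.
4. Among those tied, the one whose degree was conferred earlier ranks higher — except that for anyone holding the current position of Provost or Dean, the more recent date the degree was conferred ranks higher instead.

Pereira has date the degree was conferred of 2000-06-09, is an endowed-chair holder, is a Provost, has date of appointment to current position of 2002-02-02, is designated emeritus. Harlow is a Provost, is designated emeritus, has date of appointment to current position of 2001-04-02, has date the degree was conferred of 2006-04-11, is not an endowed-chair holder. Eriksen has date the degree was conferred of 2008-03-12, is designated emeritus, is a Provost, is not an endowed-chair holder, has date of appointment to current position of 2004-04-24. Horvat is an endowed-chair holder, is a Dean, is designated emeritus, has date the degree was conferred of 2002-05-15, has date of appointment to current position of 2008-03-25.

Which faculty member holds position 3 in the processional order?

Harlow

By current position: Pereira, Eriksen and Harlow (Provost); then Horvat (Dean).
Pereira, Eriksen and Harlow are each designated emeritus, so the next rule applies.
Among Pereira, Eriksen and Harlow, an endowed-chair holder before not an endowed-chair holder: Pereira (an endowed-chair holder) before Eriksen and Harlow (not an endowed-chair holder).
Among Eriksen and Harlow, by date the degree was conferred (later first) (reversed rule for this group): Eriksen (2008-03-12) before Harlow (2006-04-11).
Order: Pereira, Eriksen, Harlow, Horvat.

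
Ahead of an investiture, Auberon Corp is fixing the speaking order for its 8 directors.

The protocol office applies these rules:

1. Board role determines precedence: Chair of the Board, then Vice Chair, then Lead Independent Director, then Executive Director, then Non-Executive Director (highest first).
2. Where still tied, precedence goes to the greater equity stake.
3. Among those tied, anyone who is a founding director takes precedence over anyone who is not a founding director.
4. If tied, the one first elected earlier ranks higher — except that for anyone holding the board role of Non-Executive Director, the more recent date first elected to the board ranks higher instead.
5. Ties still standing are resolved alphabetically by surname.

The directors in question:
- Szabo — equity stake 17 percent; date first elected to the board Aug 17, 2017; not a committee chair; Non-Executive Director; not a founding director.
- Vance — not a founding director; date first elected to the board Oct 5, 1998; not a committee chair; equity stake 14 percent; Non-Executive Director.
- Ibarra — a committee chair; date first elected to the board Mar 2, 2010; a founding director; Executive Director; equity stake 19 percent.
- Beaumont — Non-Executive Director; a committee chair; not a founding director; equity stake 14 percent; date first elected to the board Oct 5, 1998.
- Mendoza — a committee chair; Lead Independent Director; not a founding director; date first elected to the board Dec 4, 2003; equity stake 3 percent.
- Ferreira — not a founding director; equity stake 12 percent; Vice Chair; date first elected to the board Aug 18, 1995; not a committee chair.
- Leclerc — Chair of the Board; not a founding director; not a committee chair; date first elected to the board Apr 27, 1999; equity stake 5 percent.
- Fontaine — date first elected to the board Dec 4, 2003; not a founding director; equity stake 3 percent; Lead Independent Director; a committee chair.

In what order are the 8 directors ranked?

By board role: Leclerc (Chair of the Board); then Ferreira (Vice Chair); then Fontaine and Mendoza (Lead Independent Director); then Ibarra (Executive Director); then Szabo, Beaumont and Vance (Non-Executive Director).
Fontaine and Mendoza both have equity stake 3 percent, so the next rule applies.
Fontaine and Mendoza are each not a founding director, so the next rule applies.
Fontaine and Mendoza both have date first elected to the board Dec 4, 2003, so the next rule applies.
Among Fontaine and Mendoza, alphabetically by surname: Fontaine before Mendoza.
Among Szabo, Beaumont and Vance, by equity stake (higher first): Szabo (17 percent) before Beaumont and Vance (14 percent).
Beaumont and Vance are each not a founding director, so the next rule applies.
Beaumont and Vance both have date first elected to the board Oct 5, 1998, so the next rule applies.
Among Beaumont and Vance, alphabetically by surname: Beaumont before Vance.
Full order: Leclerc, Ferreira, Fontaine, Mendoza, Ibarra, Szabo, Beaumont, Vance.

Leclerc, Ferreira, Fontaine, Mendoza, Ibarra, Szabo, Beaumont, Vance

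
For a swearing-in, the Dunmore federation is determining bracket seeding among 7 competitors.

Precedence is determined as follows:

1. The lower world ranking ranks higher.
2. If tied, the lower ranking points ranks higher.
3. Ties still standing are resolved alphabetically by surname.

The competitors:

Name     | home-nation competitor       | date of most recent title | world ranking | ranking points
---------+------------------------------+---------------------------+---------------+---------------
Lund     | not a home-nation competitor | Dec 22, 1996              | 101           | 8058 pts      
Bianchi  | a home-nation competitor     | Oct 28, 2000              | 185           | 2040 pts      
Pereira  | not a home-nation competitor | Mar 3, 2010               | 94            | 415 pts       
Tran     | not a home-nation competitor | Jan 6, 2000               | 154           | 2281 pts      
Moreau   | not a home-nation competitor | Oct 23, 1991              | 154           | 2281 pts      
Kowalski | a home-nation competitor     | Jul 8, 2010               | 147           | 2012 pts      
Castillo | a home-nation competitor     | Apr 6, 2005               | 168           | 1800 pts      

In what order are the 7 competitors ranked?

Pereira, Lund, Kowalski, Moreau, Tran, Castillo, Bianchi

By world ranking (lower first): Pereira (94); then Lund (101); then Kowalski (147); then Moreau and Tran (both 154); then Castillo (168); then Bianchi (185).
Moreau and Tran both have ranking points 2281 pts, so the next rule applies.
Among Moreau and Tran, alphabetically by surname: Moreau before Tran.
Full order: Pereira, Lund, Kowalski, Moreau, Tran, Castillo, Bianchi.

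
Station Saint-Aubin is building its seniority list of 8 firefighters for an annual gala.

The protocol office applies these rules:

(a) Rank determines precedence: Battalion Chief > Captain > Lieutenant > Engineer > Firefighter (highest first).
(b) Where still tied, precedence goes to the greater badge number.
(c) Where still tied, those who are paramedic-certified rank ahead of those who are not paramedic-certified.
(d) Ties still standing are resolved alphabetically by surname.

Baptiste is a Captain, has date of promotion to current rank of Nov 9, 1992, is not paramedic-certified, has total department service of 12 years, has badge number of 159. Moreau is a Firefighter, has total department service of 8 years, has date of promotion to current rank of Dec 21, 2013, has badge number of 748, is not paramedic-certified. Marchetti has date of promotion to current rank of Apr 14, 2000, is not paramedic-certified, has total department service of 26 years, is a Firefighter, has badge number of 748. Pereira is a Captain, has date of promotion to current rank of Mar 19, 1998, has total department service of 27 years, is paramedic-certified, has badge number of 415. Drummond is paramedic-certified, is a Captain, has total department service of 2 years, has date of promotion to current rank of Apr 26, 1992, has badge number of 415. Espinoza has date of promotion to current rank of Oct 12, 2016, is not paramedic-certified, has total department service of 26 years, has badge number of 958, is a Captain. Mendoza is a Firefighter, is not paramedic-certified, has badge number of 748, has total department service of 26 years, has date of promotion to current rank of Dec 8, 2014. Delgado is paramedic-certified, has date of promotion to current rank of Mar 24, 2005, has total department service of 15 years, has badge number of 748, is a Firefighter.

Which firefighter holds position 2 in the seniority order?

By rank: Espinoza, Drummond, Pereira and Baptiste (Captain); then Delgado, Marchetti, Mendoza and Moreau (Firefighter).
Among Espinoza, Drummond, Pereira and Baptiste, by badge number (higher first): Espinoza (958) before Drummond and Pereira (415) before Baptiste (159).
Drummond and Pereira are each paramedic-certified, so the next rule applies.
Among Drummond and Pereira, alphabetically by surname: Drummond before Pereira.
Delgado, Marchetti, Mendoza and Moreau all have badge number 748, so the next rule applies.
Among Delgado, Marchetti, Mendoza and Moreau, paramedic-certified before not paramedic-certified: Delgado (paramedic-certified) before Marchetti, Mendoza and Moreau (not paramedic-certified).
Among Marchetti, Mendoza and Moreau, alphabetically by surname: Marchetti before Mendoza before Moreau.
Order: Espinoza, Drummond, Pereira, Baptiste, Delgado, Marchetti, Mendoza, Moreau.

Drummond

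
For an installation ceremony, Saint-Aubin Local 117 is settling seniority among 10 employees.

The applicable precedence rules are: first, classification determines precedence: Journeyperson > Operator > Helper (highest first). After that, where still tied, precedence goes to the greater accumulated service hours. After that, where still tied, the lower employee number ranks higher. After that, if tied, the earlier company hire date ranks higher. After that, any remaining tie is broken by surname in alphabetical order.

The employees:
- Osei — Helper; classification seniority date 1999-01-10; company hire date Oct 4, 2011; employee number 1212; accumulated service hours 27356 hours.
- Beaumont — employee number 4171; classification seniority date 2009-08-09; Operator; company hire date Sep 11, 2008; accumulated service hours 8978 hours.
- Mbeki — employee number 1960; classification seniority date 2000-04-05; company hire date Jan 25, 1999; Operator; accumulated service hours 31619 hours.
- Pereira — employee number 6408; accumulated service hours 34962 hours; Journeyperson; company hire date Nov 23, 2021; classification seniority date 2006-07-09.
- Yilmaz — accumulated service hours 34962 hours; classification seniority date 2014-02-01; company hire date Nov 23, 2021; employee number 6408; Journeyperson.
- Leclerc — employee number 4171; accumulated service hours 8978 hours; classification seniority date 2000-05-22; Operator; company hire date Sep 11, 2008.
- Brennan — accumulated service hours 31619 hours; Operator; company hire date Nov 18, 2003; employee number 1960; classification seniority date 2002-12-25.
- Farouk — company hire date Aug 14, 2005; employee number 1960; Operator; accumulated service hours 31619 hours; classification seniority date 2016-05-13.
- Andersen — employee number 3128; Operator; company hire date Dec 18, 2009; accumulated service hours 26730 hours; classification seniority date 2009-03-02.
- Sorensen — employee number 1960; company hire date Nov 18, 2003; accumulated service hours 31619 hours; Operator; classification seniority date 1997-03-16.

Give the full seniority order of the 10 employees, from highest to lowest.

Pereira, Yilmaz, Mbeki, Brennan, Sorensen, Farouk, Andersen, Beaumont, Leclerc, Osei

By classification: Pereira and Yilmaz (Journeyperson); then Mbeki, Brennan, Sorensen, Farouk, Andersen, Beaumont and Leclerc (Operator); then Osei (Helper).
Pereira and Yilmaz both have accumulated service hours 34962 hours, so the next rule applies.
Pereira and Yilmaz both have employee number 6408, so the next rule applies.
Pereira and Yilmaz both have company hire date Nov 23, 2021, so the next rule applies.
Among Pereira and Yilmaz, alphabetically by surname: Pereira before Yilmaz.
Among Mbeki, Brennan, Sorensen, Farouk, Andersen, Beaumont and Leclerc, by accumulated service hours (higher first): Mbeki, Brennan, Sorensen and Farouk (31619 hours) before Andersen (26730 hours) before Beaumont and Leclerc (8978 hours).
Mbeki, Brennan, Sorensen and Farouk all have employee number 1960, so the next rule applies.
Among Mbeki, Brennan, Sorensen and Farouk, by company hire date (earlier first): Mbeki (Jan 25, 1999) before Brennan and Sorensen (Nov 18, 2003) before Farouk (Aug 14, 2005).
Among Brennan and Sorensen, alphabetically by surname: Brennan before Sorensen.
Beaumont and Leclerc both have employee number 4171, so the next rule applies.
Beaumont and Leclerc both have company hire date Sep 11, 2008, so the next rule applies.
Among Beaumont and Leclerc, alphabetically by surname: Beaumont before Leclerc.
Full order: Pereira, Yilmaz, Mbeki, Brennan, Sorensen, Farouk, Andersen, Beaumont, Leclerc, Osei.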